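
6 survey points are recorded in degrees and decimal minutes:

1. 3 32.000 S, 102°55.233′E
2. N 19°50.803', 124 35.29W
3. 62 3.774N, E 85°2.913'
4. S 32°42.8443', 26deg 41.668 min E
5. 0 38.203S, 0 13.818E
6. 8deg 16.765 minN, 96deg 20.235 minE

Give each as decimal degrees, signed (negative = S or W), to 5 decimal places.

Point 1:
  φ: 3 + 32/60 = 3.533333
  S → negative
  Lon: 55.233′ = 0.920550°; total 102.920550
  E ⇒ keep positive
Point 2:
  Latitude: 50.803′ = 0.846717°; total 19.846717
  N → positive
  λ: 35.29′ = 0.588167°; total 124.588167
  W ⇒ negate
Point 3:
  Latitude: 62 + 3.774/60 = 62.062900
  N → positive
  Lon: 85 + 2.913/60 = 85.048550
  E ⇒ keep positive
Point 4:
  Lat: 32 + 42.8443/60 = 32.714072
  hemisphere S, so the sign is −
  Lon: 26 + 41.668/60 = 26.694467
  E → positive
Point 5:
  Latitude: 0 + 38.203/60 = 0.636717
  S → negative
  Lon: 0 + 13.818/60 = 0.230300
  E → positive
Point 6:
  Latitude: 8 + 16.765/60 = 8.279417
  N ⇒ keep positive
  Lon: 20.235′ = 0.337250°; total 96.337250
  E ⇒ keep positive

1. -3.53333, 102.92055
2. 19.84672, -124.58817
3. 62.06290, 85.04855
4. -32.71407, 26.69447
5. -0.63672, 0.23030
6. 8.27942, 96.33725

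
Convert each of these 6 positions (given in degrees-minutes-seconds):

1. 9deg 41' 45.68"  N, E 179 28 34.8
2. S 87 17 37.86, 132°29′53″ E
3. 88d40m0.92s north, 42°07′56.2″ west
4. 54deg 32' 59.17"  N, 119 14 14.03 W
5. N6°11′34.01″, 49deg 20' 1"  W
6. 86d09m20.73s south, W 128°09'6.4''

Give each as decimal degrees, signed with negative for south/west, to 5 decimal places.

1. 9.69602, 179.47633
2. -87.29385, 132.49806
3. 88.66692, -42.13228
4. 54.54977, -119.23723
5. 6.19278, -49.33361
6. -86.15576, -128.15178

Point 1:
  Lat: 9° + 41/60 + 45.68/3600 = 9 + 0.683333 + 0.012689 = 9.696022
  N → positive
  λ: 28′ + 34.8″ = 28.58000′; 179 + 28.58000/60 = 179.476333
  E → positive
Point 2:
  Lat: 87 + 17/60 + 37.86/3600 = 87.293850
  S → negative
  Lon: 29′ + 53″ = 29.88333′; 132 + 29.88333/60 = 132.498056
  E → positive
Point 3:
  φ: 40′ + 0.92″ = 40.01533′; 88 + 40.01533/60 = 88.666922
  N → positive
  Longitude: 42° + 7/60 + 56.2/3600 = 42 + 0.116667 + 0.015611 = 42.132278
  W → negative
Point 4:
  Latitude: 54° + 32/60 + 59.17/3600 = 54 + 0.533333 + 0.016436 = 54.549769
  N ⇒ keep positive
  Lon: 119 + 14/60 + 14.03/3600 = 119.237231
  W ⇒ negate
Point 5:
  Latitude: 11′ + 34.01″ = 11.56683′; 6 + 11.56683/60 = 6.192781
  N → positive
  Lon: 49° + 20/60 + 1/3600 = 49 + 0.333333 + 0.000278 = 49.333611
  W → negative
Point 6:
  Latitude: 86 + 9/60 + 20.73/3600 = 86.155758
  S ⇒ negate
  Lon: 9′ + 6.4″ = 9.10667′; 128 + 9.10667/60 = 128.151778
  W → negative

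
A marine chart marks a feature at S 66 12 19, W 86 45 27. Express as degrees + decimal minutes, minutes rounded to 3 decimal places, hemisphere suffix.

Latitude: 12 + 19/60 = 12.31667′
Longitude: seconds/60 = 0.45000; minutes = 45 + 0.45000 = 45.45000

66° 12.317′ S, 86° 45.450′ W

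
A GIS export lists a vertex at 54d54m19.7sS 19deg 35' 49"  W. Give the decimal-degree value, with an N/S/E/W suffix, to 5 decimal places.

Latitude: 54° + 54/60 + 19.7/3600 = 54 + 0.900000 + 0.005472 = 54.905472
Longitude: 35′ + 49″ = 35.81667′; 19 + 35.81667/60 = 19.596944

54.90547° S, 19.59694° W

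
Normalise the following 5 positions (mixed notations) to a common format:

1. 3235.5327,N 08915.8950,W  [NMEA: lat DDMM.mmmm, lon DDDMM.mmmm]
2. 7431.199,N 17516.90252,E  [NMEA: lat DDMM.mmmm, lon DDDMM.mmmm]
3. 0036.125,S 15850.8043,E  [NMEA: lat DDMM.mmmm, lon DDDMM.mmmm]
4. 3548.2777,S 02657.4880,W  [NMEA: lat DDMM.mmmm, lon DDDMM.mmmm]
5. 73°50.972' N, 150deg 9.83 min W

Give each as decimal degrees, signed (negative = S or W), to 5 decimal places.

Point 1:
  φ: split at 2 digits → 32° and 35.5327′; 32 + 35.5327/60 = 32.592212
  N ⇒ keep positive
  λ: split at 3 digits → 089° and 15.895′; 89 + 15.895/60 = 89.264917
  W → negative
Point 2:
  Lat: split at 2 digits → 74° and 31.199′; 74 + 31.199/60 = 74.519983
  N → positive
  Lon: degrees = first 3 digits = 175, minutes = 16.90252; 175 + 16.90252/60 = 175.281709
  E ⇒ keep positive
Point 3:
  φ: split at 2 digits → 00° and 36.125′; 0 + 36.125/60 = 0.602083
  hemisphere S, so the sign is −
  Lon: degrees = first 3 digits = 158, minutes = 50.8043; 158 + 50.8043/60 = 158.846738
  E ⇒ keep positive
Point 4:
  Lat: degrees = first 2 digits = 35, minutes = 48.2777; 35 + 48.2777/60 = 35.804628
  hemisphere S, so the sign is −
  Lon: split at 3 digits → 026° and 57.488′; 26 + 57.488/60 = 26.958133
  W → negative
Point 5:
  Lat: 73 + 50.972/60 = 73.849533
  N ⇒ keep positive
  λ: 150 + 9.83/60 = 150.163833
  W → negative

1. 32.59221, -89.26492
2. 74.51998, 175.28171
3. -0.60208, 158.84674
4. -35.80463, -26.95813
5. 73.84953, -150.16383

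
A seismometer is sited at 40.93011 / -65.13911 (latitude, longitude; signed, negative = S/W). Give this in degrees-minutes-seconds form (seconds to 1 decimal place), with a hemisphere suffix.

40°55′48.4″ N, 65°08′20.8″ W

φ: whole degrees 40; 55.80660′ → 55′ and 48.396″
Longitude is negative → W; |value| = 65.139110
λ: 0.139110° → 8.34660′; 0.34660 × 60 = 20.796″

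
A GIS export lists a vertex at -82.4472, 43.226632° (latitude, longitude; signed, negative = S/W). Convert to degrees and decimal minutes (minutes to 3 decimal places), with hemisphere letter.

82° 26.832′ S, 43° 13.598′ E

Latitude is negative → S; |value| = 82.447200
Lat: minutes = (82.447200 − 82) × 60 = 26.83200
Lon: 43° + 0.226632 × 60 = 43° 13.59792′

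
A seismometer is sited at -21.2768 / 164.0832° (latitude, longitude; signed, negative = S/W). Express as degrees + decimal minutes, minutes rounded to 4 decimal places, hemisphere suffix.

21° 16.6080′ S, 164° 4.9920′ E

Latitude is negative → S; |value| = 21.276800
φ: 21° + 0.276800 × 60 = 21° 16.608000′
Lon: fractional part 0.083200 → 4.992000 minutes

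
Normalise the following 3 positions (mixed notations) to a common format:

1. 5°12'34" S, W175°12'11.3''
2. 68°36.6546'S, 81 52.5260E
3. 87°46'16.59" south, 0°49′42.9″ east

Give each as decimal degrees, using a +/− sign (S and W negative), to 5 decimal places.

1. -5.20944, -175.20314
2. -68.61091, 81.87543
3. -87.77128, 0.82858

Point 1:
  Latitude: 5 + 12/60 + 34/3600 = 5.209444
  S → negative
  λ: 175° + 12/60 + 11.3/3600 = 175 + 0.200000 + 0.003139 = 175.203139
  hemisphere W, so the sign is −
Point 2:
  Latitude: 68 + 36.6546/60 = 68.610910
  S ⇒ negate
  Longitude: 52.526′ = 0.875433°; total 81.875433
  E ⇒ keep positive
Point 3:
  Latitude: 87 + 46/60 + 16.59/3600 = 87.771275
  hemisphere S, so the sign is −
  λ: 49′ + 42.9″ = 49.71500′; 0 + 49.71500/60 = 0.828583
  E ⇒ keep positive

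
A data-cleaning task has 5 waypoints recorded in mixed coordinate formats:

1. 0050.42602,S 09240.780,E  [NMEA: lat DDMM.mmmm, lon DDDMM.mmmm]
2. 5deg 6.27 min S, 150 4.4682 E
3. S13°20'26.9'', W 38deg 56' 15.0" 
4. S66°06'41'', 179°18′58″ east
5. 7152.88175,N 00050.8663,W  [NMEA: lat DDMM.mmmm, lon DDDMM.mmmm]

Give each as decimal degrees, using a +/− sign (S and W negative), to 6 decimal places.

Point 1:
  φ: degrees = first 2 digits = 0, minutes = 50.42602; 0 + 50.42602/60 = 0.8404337
  S ⇒ negate
  λ: degrees = first 3 digits = 92, minutes = 40.78; 92 + 40.78/60 = 92.6796667
  E → positive
Point 2:
  Lat: 6.27′ = 0.104500°; total 5.1045000
  S → negative
  Lon: 150 + 4.4682/60 = 150.0744700
  E → positive
Point 3:
  Latitude: 13° + 20/60 + 26.9/3600 = 13 + 0.333333 + 0.007472 = 13.3408056
  S ⇒ negate
  Lon: 56′ + 15″ = 56.25000′; 38 + 56.25000/60 = 38.9375000
  W ⇒ negate
Point 4:
  φ: 66° + 6/60 + 41/3600 = 66 + 0.100000 + 0.011389 = 66.1113889
  S ⇒ negate
  Longitude: 18′ + 58″ = 18.96667′; 179 + 18.96667/60 = 179.3161111
  E → positive
Point 5:
  Latitude: degrees = first 2 digits = 71, minutes = 52.88175; 71 + 52.88175/60 = 71.8813625
  N ⇒ keep positive
  λ: degrees = first 3 digits = 0, minutes = 50.8663; 0 + 50.8663/60 = 0.8477717
  hemisphere W, so the sign is −

1. -0.840434, 92.679667
2. -5.104500, 150.074470
3. -13.340806, -38.937500
4. -66.111389, 179.316111
5. 71.881363, -0.847772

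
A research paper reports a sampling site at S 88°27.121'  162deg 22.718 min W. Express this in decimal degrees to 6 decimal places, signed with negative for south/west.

-88.452017, -162.378633

Latitude: 27.121′ = 0.452017°; total 88.4520167
hemisphere S, so the sign is −
λ: 22.718′ = 0.378633°; total 162.3786333
hemisphere W, so the sign is −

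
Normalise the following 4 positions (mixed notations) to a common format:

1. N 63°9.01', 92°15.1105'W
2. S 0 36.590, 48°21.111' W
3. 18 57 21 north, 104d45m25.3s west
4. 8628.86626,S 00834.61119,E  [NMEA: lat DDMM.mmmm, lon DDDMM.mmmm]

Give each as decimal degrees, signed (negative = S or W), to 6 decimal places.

1. 63.150167, -92.251842
2. -0.609833, -48.351850
3. 18.955833, -104.757028
4. -86.481104, 8.576853

Point 1:
  Latitude: 63 + 9.01/60 = 63.1501667
  N ⇒ keep positive
  λ: 15.1105′ = 0.251842°; total 92.2518417
  W ⇒ negate
Point 2:
  Lat: 36.59′ = 0.609833°; total 0.6098333
  S → negative
  Longitude: 21.111′ = 0.351850°; total 48.3518500
  W ⇒ negate
Point 3:
  φ: 18° + 57/60 + 21/3600 = 18 + 0.950000 + 0.005833 = 18.9558333
  N → positive
  Longitude: 104° + 45/60 + 25.3/3600 = 104 + 0.750000 + 0.007028 = 104.7570278
  hemisphere W, so the sign is −
Point 4:
  Lat: split at 2 digits → 86° and 28.86626′; 86 + 28.86626/60 = 86.4811043
  S ⇒ negate
  λ: degrees = first 3 digits = 8, minutes = 34.61119; 8 + 34.61119/60 = 8.5768532
  E → positive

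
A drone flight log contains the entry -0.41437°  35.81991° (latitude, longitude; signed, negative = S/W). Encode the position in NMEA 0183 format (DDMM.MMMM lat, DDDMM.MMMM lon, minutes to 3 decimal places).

0024.862,S / 03549.195,E

Latitude is negative → S; |value| = 0.414370
Lat: minutes = (0.414370 − 0) × 60 = 24.86220
Lon: fractional part 0.819910 → 49.19460 minutes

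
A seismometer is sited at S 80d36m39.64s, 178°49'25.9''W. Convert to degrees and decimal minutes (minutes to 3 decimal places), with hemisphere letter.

Latitude: 36 + 39.64/60 = 36.66067′
Lon: 49 + 25.9/60 = 49.43167′

80° 36.661′ S, 178° 49.432′ W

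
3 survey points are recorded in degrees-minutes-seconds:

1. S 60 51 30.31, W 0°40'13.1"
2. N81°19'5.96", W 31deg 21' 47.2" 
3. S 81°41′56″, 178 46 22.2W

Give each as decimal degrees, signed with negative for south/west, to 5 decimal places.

1. -60.85842, -0.67031
2. 81.31832, -31.36311
3. -81.69889, -178.77283

Point 1:
  Latitude: 60° + 51/60 + 30.31/3600 = 60 + 0.850000 + 0.008419 = 60.858419
  S ⇒ negate
  λ: 0 + 40/60 + 13.1/3600 = 0.670306
  W ⇒ negate
Point 2:
  φ: 81 + 19/60 + 5.96/3600 = 81.318322
  N → positive
  λ: 21′ + 47.2″ = 21.78667′; 31 + 21.78667/60 = 31.363111
  W → negative
Point 3:
  Lat: 81 + 41/60 + 56/3600 = 81.698889
  S ⇒ negate
  λ: 178 + 46/60 + 22.2/3600 = 178.772833
  W ⇒ negate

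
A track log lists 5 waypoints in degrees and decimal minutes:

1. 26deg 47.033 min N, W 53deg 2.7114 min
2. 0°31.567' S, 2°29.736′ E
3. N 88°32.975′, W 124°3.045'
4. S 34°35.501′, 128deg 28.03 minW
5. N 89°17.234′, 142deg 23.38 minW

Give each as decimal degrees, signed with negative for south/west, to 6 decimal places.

Point 1:
  φ: 26 + 47.033/60 = 26.7838833
  N ⇒ keep positive
  Lon: 53 + 2.7114/60 = 53.0451900
  hemisphere W, so the sign is −
Point 2:
  Latitude: 31.567′ = 0.526117°; total 0.5261167
  hemisphere S, so the sign is −
  Lon: 29.736′ = 0.495600°; total 2.4956000
  E ⇒ keep positive
Point 3:
  Latitude: 88 + 32.975/60 = 88.5495833
  N ⇒ keep positive
  λ: 124 + 3.045/60 = 124.0507500
  W ⇒ negate
Point 4:
  Lat: 35.501′ = 0.591683°; total 34.5916833
  S → negative
  Lon: 128 + 28.03/60 = 128.4671667
  W → negative
Point 5:
  Lat: 17.234′ = 0.287233°; total 89.2872333
  N → positive
  Longitude: 142 + 23.38/60 = 142.3896667
  hemisphere W, so the sign is −

1. 26.783883, -53.045190
2. -0.526117, 2.495600
3. 88.549583, -124.050750
4. -34.591683, -128.467167
5. 89.287233, -142.389667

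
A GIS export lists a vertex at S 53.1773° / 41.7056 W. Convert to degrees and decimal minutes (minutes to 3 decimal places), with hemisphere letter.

Lat: fractional part 0.177300 → 10.63800 minutes
λ: fractional part 0.705600 → 42.33600 minutes

53° 10.638′ S, 41° 42.336′ W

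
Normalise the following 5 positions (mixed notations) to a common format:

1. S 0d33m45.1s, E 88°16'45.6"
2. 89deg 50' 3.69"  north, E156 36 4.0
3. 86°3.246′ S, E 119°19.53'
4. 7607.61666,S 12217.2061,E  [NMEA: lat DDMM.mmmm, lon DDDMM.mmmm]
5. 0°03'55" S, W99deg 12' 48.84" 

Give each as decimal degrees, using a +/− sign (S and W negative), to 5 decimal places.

1. -0.56253, 88.27933
2. 89.83436, 156.60111
3. -86.05410, 119.32550
4. -76.12694, 122.28677
5. -0.06528, -99.21357

Point 1:
  φ: 33′ + 45.1″ = 33.75167′; 0 + 33.75167/60 = 0.562528
  hemisphere S, so the sign is −
  λ: 88° + 16/60 + 45.6/3600 = 88 + 0.266667 + 0.012667 = 88.279333
  E → positive
Point 2:
  Lat: 89 + 50/60 + 3.69/3600 = 89.834358
  N ⇒ keep positive
  Lon: 156 + 36/60 + 4/3600 = 156.601111
  E → positive
Point 3:
  φ: 86 + 3.246/60 = 86.054100
  S → negative
  Longitude: 119 + 19.53/60 = 119.325500
  E ⇒ keep positive
Point 4:
  φ: split at 2 digits → 76° and 7.61666′; 76 + 7.61666/60 = 76.126944
  S → negative
  Longitude: degrees = first 3 digits = 122, minutes = 17.2061; 122 + 17.2061/60 = 122.286768
  E ⇒ keep positive
Point 5:
  Lat: 0° + 3/60 + 55/3600 = 0 + 0.050000 + 0.015278 = 0.065278
  S → negative
  Longitude: 12′ + 48.84″ = 12.81400′; 99 + 12.81400/60 = 99.213567
  hemisphere W, so the sign is −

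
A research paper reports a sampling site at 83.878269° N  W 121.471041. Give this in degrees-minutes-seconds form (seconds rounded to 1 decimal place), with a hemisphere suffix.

φ: whole degrees 83; 52.69614′ → 52′ and 41.768″
Longitude: whole degrees 121; 28.26246′ → 28′ and 15.748″

83°52′41.8″ N, 121°28′15.7″ W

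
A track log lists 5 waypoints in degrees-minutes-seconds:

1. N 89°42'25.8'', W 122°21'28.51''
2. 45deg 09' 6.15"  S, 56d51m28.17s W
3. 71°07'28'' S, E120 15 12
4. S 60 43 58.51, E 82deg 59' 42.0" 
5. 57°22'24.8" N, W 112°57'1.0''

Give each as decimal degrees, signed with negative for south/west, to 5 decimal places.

Point 1:
  Latitude: 42′ + 25.8″ = 42.43000′; 89 + 42.43000/60 = 89.707167
  N ⇒ keep positive
  Lon: 122° + 21/60 + 28.51/3600 = 122 + 0.350000 + 0.007919 = 122.357919
  W → negative
Point 2:
  Lat: 9′ + 6.15″ = 9.10250′; 45 + 9.10250/60 = 45.151708
  S ⇒ negate
  Longitude: 51′ + 28.17″ = 51.46950′; 56 + 51.46950/60 = 56.857825
  W ⇒ negate
Point 3:
  φ: 7′ + 28″ = 7.46667′; 71 + 7.46667/60 = 71.124444
  S ⇒ negate
  Longitude: 15′ + 12″ = 15.20000′; 120 + 15.20000/60 = 120.253333
  E ⇒ keep positive
Point 4:
  Lat: 43′ + 58.51″ = 43.97517′; 60 + 43.97517/60 = 60.732919
  S → negative
  Longitude: 82° + 59/60 + 42/3600 = 82 + 0.983333 + 0.011667 = 82.995000
  E → positive
Point 5:
  φ: 57 + 22/60 + 24.8/3600 = 57.373556
  N → positive
  λ: 112 + 57/60 + 1/3600 = 112.950278
  W → negative

1. 89.70717, -122.35792
2. -45.15171, -56.85783
3. -71.12444, 120.25333
4. -60.73292, 82.99500
5. 57.37356, -112.95028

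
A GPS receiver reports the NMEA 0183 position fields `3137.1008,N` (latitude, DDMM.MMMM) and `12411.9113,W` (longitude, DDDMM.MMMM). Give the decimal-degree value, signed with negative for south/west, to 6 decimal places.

31.618347, -124.198522

Latitude: split at 2 digits → 31° and 37.1008′; 31 + 37.1008/60 = 31.6183467
N ⇒ keep positive
λ: degrees = first 3 digits = 124, minutes = 11.9113; 124 + 11.9113/60 = 124.1985217
hemisphere W, so the sign is −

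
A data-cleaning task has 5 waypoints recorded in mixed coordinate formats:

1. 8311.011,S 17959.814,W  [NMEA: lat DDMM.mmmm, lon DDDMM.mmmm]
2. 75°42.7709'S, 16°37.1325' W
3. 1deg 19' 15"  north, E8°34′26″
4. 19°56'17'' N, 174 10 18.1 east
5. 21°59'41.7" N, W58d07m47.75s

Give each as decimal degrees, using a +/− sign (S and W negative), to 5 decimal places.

1. -83.18352, -179.99690
2. -75.71285, -16.61888
3. 1.32083, 8.57389
4. 19.93806, 174.17169
5. 21.99492, -58.12993

Point 1:
  Lat: degrees = first 2 digits = 83, minutes = 11.011; 83 + 11.011/60 = 83.183517
  S → negative
  λ: degrees = first 3 digits = 179, minutes = 59.814; 179 + 59.814/60 = 179.996900
  W ⇒ negate
Point 2:
  Lat: 75 + 42.7709/60 = 75.712848
  S ⇒ negate
  Lon: 37.1325′ = 0.618875°; total 16.618875
  W ⇒ negate
Point 3:
  Latitude: 1 + 19/60 + 15/3600 = 1.320833
  N → positive
  Longitude: 8 + 34/60 + 26/3600 = 8.573889
  E → positive
Point 4:
  φ: 56′ + 17″ = 56.28333′; 19 + 56.28333/60 = 19.938056
  N → positive
  λ: 174° + 10/60 + 18.1/3600 = 174 + 0.166667 + 0.005028 = 174.171694
  E ⇒ keep positive
Point 5:
  Lat: 21 + 59/60 + 41.7/3600 = 21.994917
  N ⇒ keep positive
  λ: 58 + 7/60 + 47.75/3600 = 58.129931
  W ⇒ negate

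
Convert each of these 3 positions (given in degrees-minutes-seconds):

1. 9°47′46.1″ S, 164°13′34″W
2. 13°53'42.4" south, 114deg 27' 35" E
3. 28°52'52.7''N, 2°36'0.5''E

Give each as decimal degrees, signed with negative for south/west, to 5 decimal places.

1. -9.79614, -164.22611
2. -13.89511, 114.45972
3. 28.88131, 2.60014

Point 1:
  Lat: 9° + 47/60 + 46.1/3600 = 9 + 0.783333 + 0.012806 = 9.796139
  S → negative
  Lon: 164 + 13/60 + 34/3600 = 164.226111
  W ⇒ negate
Point 2:
  Lat: 13° + 53/60 + 42.4/3600 = 13 + 0.883333 + 0.011778 = 13.895111
  hemisphere S, so the sign is −
  Longitude: 114° + 27/60 + 35/3600 = 114 + 0.450000 + 0.009722 = 114.459722
  E ⇒ keep positive
Point 3:
  φ: 28° + 52/60 + 52.7/3600 = 28 + 0.866667 + 0.014639 = 28.881306
  N ⇒ keep positive
  Longitude: 2° + 36/60 + 0.5/3600 = 2 + 0.600000 + 0.000139 = 2.600139
  E → positive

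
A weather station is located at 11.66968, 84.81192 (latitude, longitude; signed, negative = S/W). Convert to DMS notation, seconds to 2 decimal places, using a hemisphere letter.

Latitude: whole degrees 11; 40.18080′ → 40′ and 10.8480″
Lon: 0.811920 × 60 = 48.71520′ → 48′, remainder × 60 = 42.9120″

11°40′10.85″ N, 84°48′42.91″ E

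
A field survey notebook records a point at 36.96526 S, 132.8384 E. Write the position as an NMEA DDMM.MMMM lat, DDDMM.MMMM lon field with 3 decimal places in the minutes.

3657.916,S / 13250.304,E

Latitude: 36° + 0.965260 × 60 = 36° 57.91560′
λ: minutes = (132.838400 − 132) × 60 = 50.30400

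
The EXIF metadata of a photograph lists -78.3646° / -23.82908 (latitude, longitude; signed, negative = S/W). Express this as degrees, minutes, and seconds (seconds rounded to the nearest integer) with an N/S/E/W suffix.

Latitude is negative → S; |value| = 78.364600
Lat: whole degrees 78; 21.87600′ → 21′ and 52.56″
Longitude is negative → W; |value| = 23.829080
Longitude: whole degrees 23; 49.74480′ → 49′ and 44.69″

78°21′53″ S, 23°49′45″ W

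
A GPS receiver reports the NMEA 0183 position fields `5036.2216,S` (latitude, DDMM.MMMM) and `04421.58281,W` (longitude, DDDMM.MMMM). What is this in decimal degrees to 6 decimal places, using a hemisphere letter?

50.603693° S, 44.359714° W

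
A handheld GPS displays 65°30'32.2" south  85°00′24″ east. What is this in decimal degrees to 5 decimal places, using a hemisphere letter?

65.50894° S, 85.00667° E

Lat: 65 + 30/60 + 32.2/3600 = 65.508944
λ: 85° + 0/60 + 24/3600 = 85 + 0.000000 + 0.006667 = 85.006667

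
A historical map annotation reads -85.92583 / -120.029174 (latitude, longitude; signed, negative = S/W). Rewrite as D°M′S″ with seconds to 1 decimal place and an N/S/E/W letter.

85°55′33.0″ S, 120°01′45.0″ W

Latitude is negative → S; |value| = 85.925830
φ: whole degrees 85; 55.54980′ → 55′ and 32.988″
Longitude is negative → W; |value| = 120.029174
λ: 0.029174 × 60 = 1.75044′ → 1′, remainder × 60 = 45.026″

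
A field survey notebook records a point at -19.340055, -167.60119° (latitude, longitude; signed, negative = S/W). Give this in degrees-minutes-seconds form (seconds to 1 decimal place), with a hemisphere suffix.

Latitude is negative → S; |value| = 19.340055
Latitude: 0.340055° → 20.40330′; 0.40330 × 60 = 24.198″
Longitude is negative → W; |value| = 167.601190
Lon: 0.601190 × 60 = 36.07140′ → 36′, remainder × 60 = 4.284″

19°20′24.2″ S, 167°36′4.3″ W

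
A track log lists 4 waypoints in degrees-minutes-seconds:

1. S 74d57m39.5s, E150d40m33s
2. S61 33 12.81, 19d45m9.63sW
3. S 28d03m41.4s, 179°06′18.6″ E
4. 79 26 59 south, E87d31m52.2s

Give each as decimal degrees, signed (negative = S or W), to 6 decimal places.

Point 1:
  φ: 74° + 57/60 + 39.5/3600 = 74 + 0.950000 + 0.010972 = 74.9609722
  hemisphere S, so the sign is −
  λ: 150 + 40/60 + 33/3600 = 150.6758333
  E ⇒ keep positive
Point 2:
  φ: 61 + 33/60 + 12.81/3600 = 61.5535583
  S ⇒ negate
  Lon: 19 + 45/60 + 9.63/3600 = 19.7526750
  hemisphere W, so the sign is −
Point 3:
  φ: 28 + 3/60 + 41.4/3600 = 28.0615000
  S ⇒ negate
  λ: 179° + 6/60 + 18.6/3600 = 179 + 0.100000 + 0.005167 = 179.1051667
  E ⇒ keep positive
Point 4:
  Lat: 79° + 26/60 + 59/3600 = 79 + 0.433333 + 0.016389 = 79.4497222
  S → negative
  λ: 87° + 31/60 + 52.2/3600 = 87 + 0.516667 + 0.014500 = 87.5311667
  E ⇒ keep positive

1. -74.960972, 150.675833
2. -61.553558, -19.752675
3. -28.061500, 179.105167
4. -79.449722, 87.531167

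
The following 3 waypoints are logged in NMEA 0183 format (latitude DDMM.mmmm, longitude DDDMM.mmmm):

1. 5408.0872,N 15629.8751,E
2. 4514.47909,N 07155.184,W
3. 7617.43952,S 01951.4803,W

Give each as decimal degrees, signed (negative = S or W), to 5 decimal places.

Point 1:
  φ: split at 2 digits → 54° and 8.0872′; 54 + 8.0872/60 = 54.134787
  N → positive
  λ: split at 3 digits → 156° and 29.8751′; 156 + 29.8751/60 = 156.497918
  E → positive
Point 2:
  φ: split at 2 digits → 45° and 14.47909′; 45 + 14.47909/60 = 45.241318
  N ⇒ keep positive
  λ: split at 3 digits → 071° and 55.184′; 71 + 55.184/60 = 71.919733
  W → negative
Point 3:
  Latitude: degrees = first 2 digits = 76, minutes = 17.43952; 76 + 17.43952/60 = 76.290659
  hemisphere S, so the sign is −
  λ: degrees = first 3 digits = 19, minutes = 51.4803; 19 + 51.4803/60 = 19.858005
  W ⇒ negate

1. 54.13479, 156.49792
2. 45.24132, -71.91973
3. -76.29066, -19.85801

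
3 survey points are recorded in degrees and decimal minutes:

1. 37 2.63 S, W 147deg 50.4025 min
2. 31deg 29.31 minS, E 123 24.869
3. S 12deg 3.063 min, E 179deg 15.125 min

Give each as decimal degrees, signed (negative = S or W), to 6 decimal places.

Point 1:
  Latitude: 37 + 2.63/60 = 37.0438333
  S → negative
  λ: 50.4025′ = 0.840042°; total 147.8400417
  W → negative
Point 2:
  Lat: 31 + 29.31/60 = 31.4885000
  S ⇒ negate
  Lon: 24.869′ = 0.414483°; total 123.4144833
  E ⇒ keep positive
Point 3:
  Latitude: 12 + 3.063/60 = 12.0510500
  hemisphere S, so the sign is −
  λ: 15.125′ = 0.252083°; total 179.2520833
  E ⇒ keep positive

1. -37.043833, -147.840042
2. -31.488500, 123.414483
3. -12.051050, 179.252083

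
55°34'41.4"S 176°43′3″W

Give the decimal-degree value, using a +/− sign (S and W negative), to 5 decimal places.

-55.57817, -176.71750

Lat: 34′ + 41.4″ = 34.69000′; 55 + 34.69000/60 = 55.578167
hemisphere S, so the sign is −
Longitude: 43′ + 3″ = 43.05000′; 176 + 43.05000/60 = 176.717500
W → negative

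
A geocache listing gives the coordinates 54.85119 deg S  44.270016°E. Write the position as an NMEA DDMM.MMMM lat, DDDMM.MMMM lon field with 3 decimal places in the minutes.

5451.071,S / 04416.201,E

φ: minutes = (54.851190 − 54) × 60 = 51.07140
Lon: fractional part 0.270016 → 16.20096 minutes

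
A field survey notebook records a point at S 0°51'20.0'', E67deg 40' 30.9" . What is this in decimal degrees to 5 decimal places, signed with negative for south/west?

-0.85556, 67.67525

φ: 51′ + 20″ = 51.33333′; 0 + 51.33333/60 = 0.855556
hemisphere S, so the sign is −
Longitude: 67 + 40/60 + 30.9/3600 = 67.675250
E → positive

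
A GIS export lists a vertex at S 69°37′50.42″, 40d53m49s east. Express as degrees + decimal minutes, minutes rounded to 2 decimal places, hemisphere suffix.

Latitude: 37 + 50.42/60 = 37.8403′
Lon: 53 + 49/60 = 53.8167′

69° 37.84′ S, 40° 53.82′ E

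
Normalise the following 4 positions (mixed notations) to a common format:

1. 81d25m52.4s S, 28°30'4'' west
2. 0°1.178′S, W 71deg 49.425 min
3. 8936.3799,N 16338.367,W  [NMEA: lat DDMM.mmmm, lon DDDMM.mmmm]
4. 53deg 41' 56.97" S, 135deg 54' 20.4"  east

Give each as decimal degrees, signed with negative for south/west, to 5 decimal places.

Point 1:
  φ: 25′ + 52.4″ = 25.87333′; 81 + 25.87333/60 = 81.431222
  S → negative
  Lon: 30′ + 4″ = 30.06667′; 28 + 30.06667/60 = 28.501111
  hemisphere W, so the sign is −
Point 2:
  Lat: 1.178′ = 0.019633°; total 0.019633
  hemisphere S, so the sign is −
  Lon: 71 + 49.425/60 = 71.823750
  hemisphere W, so the sign is −
Point 3:
  Lat: degrees = first 2 digits = 89, minutes = 36.3799; 89 + 36.3799/60 = 89.606332
  N → positive
  Longitude: split at 3 digits → 163° and 38.367′; 163 + 38.367/60 = 163.639450
  W ⇒ negate
Point 4:
  φ: 53 + 41/60 + 56.97/3600 = 53.699158
  hemisphere S, so the sign is −
  λ: 135° + 54/60 + 20.4/3600 = 135 + 0.900000 + 0.005667 = 135.905667
  E ⇒ keep positive

1. -81.43122, -28.50111
2. -0.01963, -71.82375
3. 89.60633, -163.63945
4. -53.69916, 135.90567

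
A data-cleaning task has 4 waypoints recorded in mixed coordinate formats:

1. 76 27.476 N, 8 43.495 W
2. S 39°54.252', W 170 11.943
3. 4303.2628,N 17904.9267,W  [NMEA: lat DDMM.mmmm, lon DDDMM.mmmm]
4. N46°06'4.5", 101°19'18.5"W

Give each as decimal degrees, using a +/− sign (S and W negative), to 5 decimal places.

1. 76.45793, -8.72492
2. -39.90420, -170.19905
3. 43.05438, -179.08211
4. 46.10125, -101.32181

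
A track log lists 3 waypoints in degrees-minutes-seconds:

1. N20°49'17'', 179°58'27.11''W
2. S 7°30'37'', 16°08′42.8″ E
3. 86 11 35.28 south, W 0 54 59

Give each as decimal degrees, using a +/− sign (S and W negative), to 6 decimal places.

Point 1:
  φ: 49′ + 17″ = 49.28333′; 20 + 49.28333/60 = 20.8213889
  N → positive
  Longitude: 58′ + 27.11″ = 58.45183′; 179 + 58.45183/60 = 179.9741972
  W ⇒ negate
Point 2:
  Lat: 30′ + 37″ = 30.61667′; 7 + 30.61667/60 = 7.5102778
  S → negative
  Lon: 16 + 8/60 + 42.8/3600 = 16.1452222
  E ⇒ keep positive
Point 3:
  φ: 86 + 11/60 + 35.28/3600 = 86.1931333
  S → negative
  λ: 0° + 54/60 + 59/3600 = 0 + 0.900000 + 0.016389 = 0.9163889
  hemisphere W, so the sign is −

1. 20.821389, -179.974197
2. -7.510278, 16.145222
3. -86.193133, -0.916389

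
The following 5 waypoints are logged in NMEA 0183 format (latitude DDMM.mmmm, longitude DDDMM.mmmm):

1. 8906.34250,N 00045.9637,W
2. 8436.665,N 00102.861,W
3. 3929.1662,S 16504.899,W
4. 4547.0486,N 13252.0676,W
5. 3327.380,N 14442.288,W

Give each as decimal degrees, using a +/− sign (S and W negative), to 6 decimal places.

Point 1:
  Latitude: degrees = first 2 digits = 89, minutes = 6.3425; 89 + 6.3425/60 = 89.1057083
  N → positive
  Longitude: degrees = first 3 digits = 0, minutes = 45.9637; 0 + 45.9637/60 = 0.7660617
  W ⇒ negate
Point 2:
  Lat: degrees = first 2 digits = 84, minutes = 36.665; 84 + 36.665/60 = 84.6110833
  N ⇒ keep positive
  Lon: split at 3 digits → 001° and 2.861′; 1 + 2.861/60 = 1.0476833
  hemisphere W, so the sign is −
Point 3:
  φ: degrees = first 2 digits = 39, minutes = 29.1662; 39 + 29.1662/60 = 39.4861033
  S → negative
  λ: split at 3 digits → 165° and 4.899′; 165 + 4.899/60 = 165.0816500
  W ⇒ negate
Point 4:
  Lat: split at 2 digits → 45° and 47.0486′; 45 + 47.0486/60 = 45.7841433
  N ⇒ keep positive
  λ: split at 3 digits → 132° and 52.0676′; 132 + 52.0676/60 = 132.8677933
  hemisphere W, so the sign is −
Point 5:
  Latitude: degrees = first 2 digits = 33, minutes = 27.38; 33 + 27.38/60 = 33.4563333
  N ⇒ keep positive
  λ: degrees = first 3 digits = 144, minutes = 42.288; 144 + 42.288/60 = 144.7048000
  W ⇒ negate

1. 89.105708, -0.766062
2. 84.611083, -1.047683
3. -39.486103, -165.081650
4. 45.784143, -132.867793
5. 33.456333, -144.704800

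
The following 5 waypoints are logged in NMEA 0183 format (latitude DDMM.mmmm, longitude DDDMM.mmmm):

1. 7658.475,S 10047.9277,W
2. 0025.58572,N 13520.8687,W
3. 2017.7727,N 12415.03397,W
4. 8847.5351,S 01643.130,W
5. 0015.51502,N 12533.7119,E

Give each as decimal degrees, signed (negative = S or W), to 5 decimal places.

Point 1:
  Latitude: split at 2 digits → 76° and 58.475′; 76 + 58.475/60 = 76.974583
  hemisphere S, so the sign is −
  λ: degrees = first 3 digits = 100, minutes = 47.9277; 100 + 47.9277/60 = 100.798795
  W ⇒ negate
Point 2:
  Lat: split at 2 digits → 00° and 25.58572′; 0 + 25.58572/60 = 0.426429
  N ⇒ keep positive
  λ: split at 3 digits → 135° and 20.8687′; 135 + 20.8687/60 = 135.347812
  W ⇒ negate
Point 3:
  Lat: split at 2 digits → 20° and 17.7727′; 20 + 17.7727/60 = 20.296212
  N → positive
  Lon: split at 3 digits → 124° and 15.03397′; 124 + 15.03397/60 = 124.250566
  W ⇒ negate
Point 4:
  Lat: degrees = first 2 digits = 88, minutes = 47.5351; 88 + 47.5351/60 = 88.792252
  S → negative
  λ: degrees = first 3 digits = 16, minutes = 43.13; 16 + 43.13/60 = 16.718833
  W ⇒ negate
Point 5:
  Latitude: split at 2 digits → 00° and 15.51502′; 0 + 15.51502/60 = 0.258584
  N ⇒ keep positive
  Lon: split at 3 digits → 125° and 33.7119′; 125 + 33.7119/60 = 125.561865
  E → positive

1. -76.97458, -100.79880
2. 0.42643, -135.34781
3. 20.29621, -124.25057
4. -88.79225, -16.71883
5. 0.25858, 125.56187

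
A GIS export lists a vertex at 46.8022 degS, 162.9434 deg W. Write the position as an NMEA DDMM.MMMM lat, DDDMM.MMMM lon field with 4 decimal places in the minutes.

φ: 46° + 0.802200 × 60 = 46° 48.132000′
Lon: 162° + 0.943400 × 60 = 162° 56.604000′

4648.1320,S / 16256.6040,W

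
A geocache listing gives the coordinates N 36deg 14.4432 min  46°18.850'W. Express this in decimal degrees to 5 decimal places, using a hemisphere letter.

Latitude: 36 + 14.4432/60 = 36.240720
Longitude: 46 + 18.85/60 = 46.314167

36.24072° N, 46.31417° W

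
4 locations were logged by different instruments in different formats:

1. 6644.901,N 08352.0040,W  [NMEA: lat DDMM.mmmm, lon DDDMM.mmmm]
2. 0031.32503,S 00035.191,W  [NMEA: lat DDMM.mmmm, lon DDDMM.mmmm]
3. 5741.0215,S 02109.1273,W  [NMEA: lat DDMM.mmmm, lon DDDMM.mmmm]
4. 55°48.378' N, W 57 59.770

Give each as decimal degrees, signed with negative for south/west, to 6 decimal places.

Point 1:
  Latitude: split at 2 digits → 66° and 44.901′; 66 + 44.901/60 = 66.7483500
  N → positive
  Longitude: degrees = first 3 digits = 83, minutes = 52.004; 83 + 52.004/60 = 83.8667333
  W → negative
Point 2:
  Latitude: split at 2 digits → 00° and 31.32503′; 0 + 31.32503/60 = 0.5220838
  hemisphere S, so the sign is −
  Longitude: degrees = first 3 digits = 0, minutes = 35.191; 0 + 35.191/60 = 0.5865167
  hemisphere W, so the sign is −
Point 3:
  φ: split at 2 digits → 57° and 41.0215′; 57 + 41.0215/60 = 57.6836917
  S ⇒ negate
  λ: degrees = first 3 digits = 21, minutes = 9.1273; 21 + 9.1273/60 = 21.1521217
  W → negative
Point 4:
  Latitude: 55 + 48.378/60 = 55.8063000
  N → positive
  Longitude: 57 + 59.77/60 = 57.9961667
  W ⇒ negate

1. 66.748350, -83.866733
2. -0.522084, -0.586517
3. -57.683692, -21.152122
4. 55.806300, -57.996167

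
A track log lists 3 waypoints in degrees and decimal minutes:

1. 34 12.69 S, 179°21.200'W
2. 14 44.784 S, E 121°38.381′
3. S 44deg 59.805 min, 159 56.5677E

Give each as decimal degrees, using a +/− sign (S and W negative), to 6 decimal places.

1. -34.211500, -179.353333
2. -14.746400, 121.639683
3. -44.996750, 159.942795

Point 1:
  Lat: 34 + 12.69/60 = 34.2115000
  S ⇒ negate
  λ: 21.2′ = 0.353333°; total 179.3533333
  W → negative
Point 2:
  Lat: 44.784′ = 0.746400°; total 14.7464000
  S ⇒ negate
  λ: 38.381′ = 0.639683°; total 121.6396833
  E → positive
Point 3:
  φ: 44 + 59.805/60 = 44.9967500
  S ⇒ negate
  Lon: 159 + 56.5677/60 = 159.9427950
  E ⇒ keep positive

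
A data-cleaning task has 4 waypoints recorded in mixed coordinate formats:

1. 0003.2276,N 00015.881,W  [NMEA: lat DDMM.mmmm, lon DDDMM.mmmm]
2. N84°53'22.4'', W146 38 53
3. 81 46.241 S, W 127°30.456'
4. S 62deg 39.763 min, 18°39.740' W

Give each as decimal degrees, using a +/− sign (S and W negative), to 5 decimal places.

1. 0.05379, -0.26468
2. 84.88956, -146.64806
3. -81.77068, -127.50760
4. -62.66272, -18.66233

Point 1:
  Latitude: degrees = first 2 digits = 0, minutes = 3.2276; 0 + 3.2276/60 = 0.053793
  N ⇒ keep positive
  Longitude: split at 3 digits → 000° and 15.881′; 0 + 15.881/60 = 0.264683
  W → negative
Point 2:
  Latitude: 84° + 53/60 + 22.4/3600 = 84 + 0.883333 + 0.006222 = 84.889556
  N ⇒ keep positive
  λ: 146° + 38/60 + 53/3600 = 146 + 0.633333 + 0.014722 = 146.648056
  W ⇒ negate
Point 3:
  Latitude: 81 + 46.241/60 = 81.770683
  S ⇒ negate
  Lon: 30.456′ = 0.507600°; total 127.507600
  W → negative
Point 4:
  Latitude: 39.763′ = 0.662717°; total 62.662717
  S ⇒ negate
  Lon: 39.74′ = 0.662333°; total 18.662333
  hemisphere W, so the sign is −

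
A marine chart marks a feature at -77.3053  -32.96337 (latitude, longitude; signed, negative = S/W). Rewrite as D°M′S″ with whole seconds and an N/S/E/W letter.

77°18′19″ S, 32°57′48″ W

Latitude is negative → S; |value| = 77.305300
φ: 0.305300 × 60 = 18.31800′ → 18′, remainder × 60 = 19.08″
Longitude is negative → W; |value| = 32.963370
λ: whole degrees 32; 57.80220′ → 57′ and 48.13″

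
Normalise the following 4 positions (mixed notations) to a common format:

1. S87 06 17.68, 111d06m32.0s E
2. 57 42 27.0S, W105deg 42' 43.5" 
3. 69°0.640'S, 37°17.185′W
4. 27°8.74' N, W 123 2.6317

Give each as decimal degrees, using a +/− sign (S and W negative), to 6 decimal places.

1. -87.104911, 111.108889
2. -57.707500, -105.712083
3. -69.010667, -37.286417
4. 27.145667, -123.043862

Point 1:
  Latitude: 87 + 6/60 + 17.68/3600 = 87.1049111
  S ⇒ negate
  Longitude: 111° + 6/60 + 32/3600 = 111 + 0.100000 + 0.008889 = 111.1088889
  E → positive
Point 2:
  Lat: 57° + 42/60 + 27/3600 = 57 + 0.700000 + 0.007500 = 57.7075000
  S ⇒ negate
  Longitude: 42′ + 43.5″ = 42.72500′; 105 + 42.72500/60 = 105.7120833
  W ⇒ negate
Point 3:
  Lat: 69 + 0.64/60 = 69.0106667
  S ⇒ negate
  Longitude: 17.185′ = 0.286417°; total 37.2864167
  W ⇒ negate
Point 4:
  Latitude: 27 + 8.74/60 = 27.1456667
  N ⇒ keep positive
  Longitude: 2.6317′ = 0.043862°; total 123.0438617
  W ⇒ negate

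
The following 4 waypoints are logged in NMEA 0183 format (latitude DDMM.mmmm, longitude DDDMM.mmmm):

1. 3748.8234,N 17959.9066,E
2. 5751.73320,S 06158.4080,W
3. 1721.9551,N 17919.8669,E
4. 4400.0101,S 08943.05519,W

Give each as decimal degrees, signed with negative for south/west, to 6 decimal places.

Point 1:
  Latitude: split at 2 digits → 37° and 48.8234′; 37 + 48.8234/60 = 37.8137233
  N ⇒ keep positive
  Longitude: split at 3 digits → 179° and 59.9066′; 179 + 59.9066/60 = 179.9984433
  E → positive
Point 2:
  φ: split at 2 digits → 57° and 51.7332′; 57 + 51.7332/60 = 57.8622200
  S ⇒ negate
  λ: split at 3 digits → 061° and 58.408′; 61 + 58.408/60 = 61.9734667
  W ⇒ negate
Point 3:
  φ: split at 2 digits → 17° and 21.9551′; 17 + 21.9551/60 = 17.3659183
  N ⇒ keep positive
  Lon: degrees = first 3 digits = 179, minutes = 19.8669; 179 + 19.8669/60 = 179.3311150
  E ⇒ keep positive
Point 4:
  Latitude: degrees = first 2 digits = 44, minutes = 0.0101; 44 + 0.0101/60 = 44.0001683
  S → negative
  Lon: degrees = first 3 digits = 89, minutes = 43.05519; 89 + 43.05519/60 = 89.7175865
  W ⇒ negate

1. 37.813723, 179.998443
2. -57.862220, -61.973467
3. 17.365918, 179.331115
4. -44.000168, -89.717587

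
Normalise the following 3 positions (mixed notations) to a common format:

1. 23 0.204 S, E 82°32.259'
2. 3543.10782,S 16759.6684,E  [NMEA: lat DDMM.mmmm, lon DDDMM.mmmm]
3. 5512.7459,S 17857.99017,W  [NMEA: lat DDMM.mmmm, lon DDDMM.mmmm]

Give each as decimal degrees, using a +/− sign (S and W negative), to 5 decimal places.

1. -23.00340, 82.53765
2. -35.71846, 167.99447
3. -55.21243, -178.96650

Point 1:
  Latitude: 0.204′ = 0.003400°; total 23.003400
  hemisphere S, so the sign is −
  Lon: 82 + 32.259/60 = 82.537650
  E → positive
Point 2:
  Latitude: degrees = first 2 digits = 35, minutes = 43.10782; 35 + 43.10782/60 = 35.718464
  S → negative
  Lon: degrees = first 3 digits = 167, minutes = 59.6684; 167 + 59.6684/60 = 167.994473
  E ⇒ keep positive
Point 3:
  Lat: degrees = first 2 digits = 55, minutes = 12.7459; 55 + 12.7459/60 = 55.212432
  S ⇒ negate
  Longitude: split at 3 digits → 178° and 57.99017′; 178 + 57.99017/60 = 178.966503
  W ⇒ negate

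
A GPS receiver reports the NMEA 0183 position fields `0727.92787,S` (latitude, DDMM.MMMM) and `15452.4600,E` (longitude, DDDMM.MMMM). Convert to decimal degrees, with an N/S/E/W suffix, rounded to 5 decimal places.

φ: degrees = first 2 digits = 7, minutes = 27.92787; 7 + 27.92787/60 = 7.465465
Lon: degrees = first 3 digits = 154, minutes = 52.46; 154 + 52.46/60 = 154.874333

7.46546° S, 154.87433° E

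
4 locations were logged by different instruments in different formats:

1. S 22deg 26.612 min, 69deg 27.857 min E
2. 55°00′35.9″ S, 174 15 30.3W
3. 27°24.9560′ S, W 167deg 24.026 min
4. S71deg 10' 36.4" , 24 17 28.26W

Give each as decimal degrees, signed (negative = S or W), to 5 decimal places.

Point 1:
  Latitude: 26.612′ = 0.443533°; total 22.443533
  S → negative
  λ: 69 + 27.857/60 = 69.464283
  E ⇒ keep positive
Point 2:
  φ: 55 + 0/60 + 35.9/3600 = 55.009972
  hemisphere S, so the sign is −
  λ: 174° + 15/60 + 30.3/3600 = 174 + 0.250000 + 0.008417 = 174.258417
  hemisphere W, so the sign is −
Point 3:
  φ: 27 + 24.956/60 = 27.415933
  S → negative
  Lon: 24.026′ = 0.400433°; total 167.400433
  hemisphere W, so the sign is −
Point 4:
  Lat: 10′ + 36.4″ = 10.60667′; 71 + 10.60667/60 = 71.176778
  S ⇒ negate
  Lon: 24° + 17/60 + 28.26/3600 = 24 + 0.283333 + 0.007850 = 24.291183
  W ⇒ negate

1. -22.44353, 69.46428
2. -55.00997, -174.25842
3. -27.41593, -167.40043
4. -71.17678, -24.29118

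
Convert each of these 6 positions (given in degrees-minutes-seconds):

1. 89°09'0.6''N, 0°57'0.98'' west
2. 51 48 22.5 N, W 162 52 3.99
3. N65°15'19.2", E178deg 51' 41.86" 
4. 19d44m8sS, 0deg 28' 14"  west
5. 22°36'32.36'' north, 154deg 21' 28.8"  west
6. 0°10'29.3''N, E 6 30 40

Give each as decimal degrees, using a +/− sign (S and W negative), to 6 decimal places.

1. 89.150167, -0.950272
2. 51.806250, -162.867775
3. 65.255333, 178.861628
4. -19.735556, -0.470556
5. 22.608989, -154.358000
6. 0.174806, 6.511111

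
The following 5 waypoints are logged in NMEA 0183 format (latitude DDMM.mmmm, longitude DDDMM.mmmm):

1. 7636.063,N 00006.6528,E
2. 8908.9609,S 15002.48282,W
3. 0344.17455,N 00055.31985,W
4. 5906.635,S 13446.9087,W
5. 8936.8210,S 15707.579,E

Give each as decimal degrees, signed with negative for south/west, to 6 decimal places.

Point 1:
  φ: degrees = first 2 digits = 76, minutes = 36.063; 76 + 36.063/60 = 76.6010500
  N ⇒ keep positive
  Longitude: degrees = first 3 digits = 0, minutes = 6.6528; 0 + 6.6528/60 = 0.1108800
  E ⇒ keep positive
Point 2:
  Lat: split at 2 digits → 89° and 8.9609′; 89 + 8.9609/60 = 89.1493483
  S → negative
  Longitude: split at 3 digits → 150° and 2.48282′; 150 + 2.48282/60 = 150.0413803
  W → negative
Point 3:
  Lat: degrees = first 2 digits = 3, minutes = 44.17455; 3 + 44.17455/60 = 3.7362425
  N → positive
  Lon: split at 3 digits → 000° and 55.31985′; 0 + 55.31985/60 = 0.9219975
  W → negative
Point 4:
  φ: degrees = first 2 digits = 59, minutes = 6.635; 59 + 6.635/60 = 59.1105833
  hemisphere S, so the sign is −
  λ: split at 3 digits → 134° and 46.9087′; 134 + 46.9087/60 = 134.7818117
  W → negative
Point 5:
  φ: degrees = first 2 digits = 89, minutes = 36.821; 89 + 36.821/60 = 89.6136833
  S ⇒ negate
  Lon: degrees = first 3 digits = 157, minutes = 7.579; 157 + 7.579/60 = 157.1263167
  E → positive

1. 76.601050, 0.110880
2. -89.149348, -150.041380
3. 3.736243, -0.921998
4. -59.110583, -134.781812
5. -89.613683, 157.126317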